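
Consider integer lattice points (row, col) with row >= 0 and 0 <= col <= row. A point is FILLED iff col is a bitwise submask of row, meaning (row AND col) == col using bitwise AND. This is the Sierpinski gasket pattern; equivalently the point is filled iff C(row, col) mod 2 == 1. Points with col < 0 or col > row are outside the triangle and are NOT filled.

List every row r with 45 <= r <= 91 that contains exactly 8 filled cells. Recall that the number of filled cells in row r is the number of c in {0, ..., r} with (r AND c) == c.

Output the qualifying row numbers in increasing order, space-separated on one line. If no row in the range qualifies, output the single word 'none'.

Row r has 2^popcount(r) filled cells, so we need popcount(r) = log2(8) = 3.
Scan r = 45..91 and keep those with exactly 3 one-bits:
r=45=101101 popcount=4 -> skip
r=46=101110 popcount=4 -> skip
r=47=101111 popcount=5 -> skip
r=48=110000 popcount=2 -> skip
r=49=110001 popcount=3 -> KEEP
r=50=110010 popcount=3 -> KEEP
r=51=110011 popcount=4 -> skip
r=52=110100 popcount=3 -> KEEP
r=53=110101 popcount=4 -> skip
r=54=110110 popcount=4 -> skip
r=55=110111 popcount=5 -> skip
r=56=111000 popcount=3 -> KEEP
r=57=111001 popcount=4 -> skip
r=58=111010 popcount=4 -> skip
r=59=111011 popcount=5 -> skip
r=60=111100 popcount=4 -> skip
r=61=111101 popcount=5 -> skip
r=62=111110 popcount=5 -> skip
r=63=111111 popcount=6 -> skip
r=64=1000000 popcount=1 -> skip
r=65=1000001 popcount=2 -> skip
r=66=1000010 popcount=2 -> skip
r=67=1000011 popcount=3 -> KEEP
r=68=1000100 popcount=2 -> skip
r=69=1000101 popcount=3 -> KEEP
r=70=1000110 popcount=3 -> KEEP
r=71=1000111 popcount=4 -> skip
r=72=1001000 popcount=2 -> skip
r=73=1001001 popcount=3 -> KEEP
r=74=1001010 popcount=3 -> KEEP
r=75=1001011 popcount=4 -> skip
r=76=1001100 popcount=3 -> KEEP
r=77=1001101 popcount=4 -> skip
r=78=1001110 popcount=4 -> skip
r=79=1001111 popcount=5 -> skip
r=80=1010000 popcount=2 -> skip
r=81=1010001 popcount=3 -> KEEP
r=82=1010010 popcount=3 -> KEEP
r=83=1010011 popcount=4 -> skip
r=84=1010100 popcount=3 -> KEEP
r=85=1010101 popcount=4 -> skip
r=86=1010110 popcount=4 -> skip
r=87=1010111 popcount=5 -> skip
r=88=1011000 popcount=3 -> KEEP
r=89=1011001 popcount=4 -> skip
r=90=1011010 popcount=4 -> skip
r=91=1011011 popcount=5 -> skip
Kept rows: 49 50 52 56 67 69 70 73 74 76 81 82 84 88

Answer: 49 50 52 56 67 69 70 73 74 76 81 82 84 88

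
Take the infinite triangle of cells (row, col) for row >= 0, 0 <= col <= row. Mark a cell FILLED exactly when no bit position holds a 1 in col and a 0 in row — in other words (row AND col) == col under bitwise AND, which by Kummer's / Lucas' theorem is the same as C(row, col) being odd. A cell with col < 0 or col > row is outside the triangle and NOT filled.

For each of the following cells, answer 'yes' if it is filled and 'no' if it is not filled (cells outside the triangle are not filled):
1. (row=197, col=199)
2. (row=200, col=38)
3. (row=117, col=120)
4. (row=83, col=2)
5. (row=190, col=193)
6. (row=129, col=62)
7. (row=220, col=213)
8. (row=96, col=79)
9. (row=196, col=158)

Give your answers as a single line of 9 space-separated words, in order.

Answer: no no no yes no no no no no

Derivation:
(197,199): col outside [0, 197] -> not filled
(200,38): row=0b11001000, col=0b100110, row AND col = 0b0 = 0; 0 != 38 -> empty
(117,120): col outside [0, 117] -> not filled
(83,2): row=0b1010011, col=0b10, row AND col = 0b10 = 2; 2 == 2 -> filled
(190,193): col outside [0, 190] -> not filled
(129,62): row=0b10000001, col=0b111110, row AND col = 0b0 = 0; 0 != 62 -> empty
(220,213): row=0b11011100, col=0b11010101, row AND col = 0b11010100 = 212; 212 != 213 -> empty
(96,79): row=0b1100000, col=0b1001111, row AND col = 0b1000000 = 64; 64 != 79 -> empty
(196,158): row=0b11000100, col=0b10011110, row AND col = 0b10000100 = 132; 132 != 158 -> empty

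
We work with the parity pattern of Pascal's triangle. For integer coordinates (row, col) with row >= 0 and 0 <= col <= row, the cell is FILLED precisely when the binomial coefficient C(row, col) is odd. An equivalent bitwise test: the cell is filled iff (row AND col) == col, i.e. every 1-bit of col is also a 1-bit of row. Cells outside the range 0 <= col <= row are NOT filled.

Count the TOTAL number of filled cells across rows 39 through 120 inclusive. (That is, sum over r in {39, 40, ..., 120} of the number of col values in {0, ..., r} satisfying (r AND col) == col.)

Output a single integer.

r39=100111 pc4: +16 =16
r40=101000 pc2: +4 =20
r41=101001 pc3: +8 =28
r42=101010 pc3: +8 =36
r43=101011 pc4: +16 =52
r44=101100 pc3: +8 =60
r45=101101 pc4: +16 =76
r46=101110 pc4: +16 =92
r47=101111 pc5: +32 =124
r48=110000 pc2: +4 =128
r49=110001 pc3: +8 =136
r50=110010 pc3: +8 =144
r51=110011 pc4: +16 =160
r52=110100 pc3: +8 =168
r53=110101 pc4: +16 =184
r54=110110 pc4: +16 =200
r55=110111 pc5: +32 =232
r56=111000 pc3: +8 =240
r57=111001 pc4: +16 =256
r58=111010 pc4: +16 =272
r59=111011 pc5: +32 =304
r60=111100 pc4: +16 =320
r61=111101 pc5: +32 =352
r62=111110 pc5: +32 =384
r63=111111 pc6: +64 =448
r64=1000000 pc1: +2 =450
r65=1000001 pc2: +4 =454
r66=1000010 pc2: +4 =458
r67=1000011 pc3: +8 =466
r68=1000100 pc2: +4 =470
r69=1000101 pc3: +8 =478
r70=1000110 pc3: +8 =486
r71=1000111 pc4: +16 =502
r72=1001000 pc2: +4 =506
r73=1001001 pc3: +8 =514
r74=1001010 pc3: +8 =522
r75=1001011 pc4: +16 =538
r76=1001100 pc3: +8 =546
r77=1001101 pc4: +16 =562
r78=1001110 pc4: +16 =578
r79=1001111 pc5: +32 =610
r80=1010000 pc2: +4 =614
r81=1010001 pc3: +8 =622
r82=1010010 pc3: +8 =630
r83=1010011 pc4: +16 =646
r84=1010100 pc3: +8 =654
r85=1010101 pc4: +16 =670
r86=1010110 pc4: +16 =686
r87=1010111 pc5: +32 =718
r88=1011000 pc3: +8 =726
r89=1011001 pc4: +16 =742
r90=1011010 pc4: +16 =758
r91=1011011 pc5: +32 =790
r92=1011100 pc4: +16 =806
r93=1011101 pc5: +32 =838
r94=1011110 pc5: +32 =870
r95=1011111 pc6: +64 =934
r96=1100000 pc2: +4 =938
r97=1100001 pc3: +8 =946
r98=1100010 pc3: +8 =954
r99=1100011 pc4: +16 =970
r100=1100100 pc3: +8 =978
r101=1100101 pc4: +16 =994
r102=1100110 pc4: +16 =1010
r103=1100111 pc5: +32 =1042
r104=1101000 pc3: +8 =1050
r105=1101001 pc4: +16 =1066
r106=1101010 pc4: +16 =1082
r107=1101011 pc5: +32 =1114
r108=1101100 pc4: +16 =1130
r109=1101101 pc5: +32 =1162
r110=1101110 pc5: +32 =1194
r111=1101111 pc6: +64 =1258
r112=1110000 pc3: +8 =1266
r113=1110001 pc4: +16 =1282
r114=1110010 pc4: +16 =1298
r115=1110011 pc5: +32 =1330
r116=1110100 pc4: +16 =1346
r117=1110101 pc5: +32 =1378
r118=1110110 pc5: +32 =1410
r119=1110111 pc6: +64 =1474
r120=1111000 pc4: +16 =1490

Answer: 1490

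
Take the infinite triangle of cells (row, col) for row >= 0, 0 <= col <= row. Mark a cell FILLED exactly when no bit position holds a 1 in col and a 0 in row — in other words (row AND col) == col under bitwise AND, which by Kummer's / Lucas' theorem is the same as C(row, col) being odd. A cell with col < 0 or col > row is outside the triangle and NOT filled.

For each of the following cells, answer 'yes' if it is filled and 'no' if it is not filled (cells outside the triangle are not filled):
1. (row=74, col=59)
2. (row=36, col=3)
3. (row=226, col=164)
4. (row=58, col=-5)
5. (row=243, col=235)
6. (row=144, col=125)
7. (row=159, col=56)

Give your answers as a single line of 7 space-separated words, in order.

(74,59): row=0b1001010, col=0b111011, row AND col = 0b1010 = 10; 10 != 59 -> empty
(36,3): row=0b100100, col=0b11, row AND col = 0b0 = 0; 0 != 3 -> empty
(226,164): row=0b11100010, col=0b10100100, row AND col = 0b10100000 = 160; 160 != 164 -> empty
(58,-5): col outside [0, 58] -> not filled
(243,235): row=0b11110011, col=0b11101011, row AND col = 0b11100011 = 227; 227 != 235 -> empty
(144,125): row=0b10010000, col=0b1111101, row AND col = 0b10000 = 16; 16 != 125 -> empty
(159,56): row=0b10011111, col=0b111000, row AND col = 0b11000 = 24; 24 != 56 -> empty

Answer: no no no no no no no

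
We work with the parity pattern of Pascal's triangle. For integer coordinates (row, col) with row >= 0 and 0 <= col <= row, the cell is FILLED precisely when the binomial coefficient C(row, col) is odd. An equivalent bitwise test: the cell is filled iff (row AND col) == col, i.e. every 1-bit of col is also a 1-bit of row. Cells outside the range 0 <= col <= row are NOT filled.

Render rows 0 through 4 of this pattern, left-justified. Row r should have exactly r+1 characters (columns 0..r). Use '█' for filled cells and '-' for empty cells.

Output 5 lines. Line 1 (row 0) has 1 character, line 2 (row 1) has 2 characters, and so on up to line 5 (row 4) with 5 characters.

r0=0: █
r1=1: ██
r2=10: █-█
r3=11: ████
r4=100: █---█

Answer: █
██
█-█
████
█---█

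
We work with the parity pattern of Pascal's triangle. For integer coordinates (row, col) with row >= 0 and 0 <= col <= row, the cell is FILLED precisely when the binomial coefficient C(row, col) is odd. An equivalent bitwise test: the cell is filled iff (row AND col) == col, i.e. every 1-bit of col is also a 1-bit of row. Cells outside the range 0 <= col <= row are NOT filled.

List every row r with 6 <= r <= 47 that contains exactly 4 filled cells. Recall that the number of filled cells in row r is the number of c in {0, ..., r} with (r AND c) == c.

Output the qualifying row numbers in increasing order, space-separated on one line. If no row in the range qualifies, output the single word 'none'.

Row r has 2^popcount(r) filled cells, so we need popcount(r) = log2(4) = 2.
Scan r = 6..47 and keep those with exactly 2 one-bits:
r=6=110 popcount=2 -> KEEP
r=7=111 popcount=3 -> skip
r=8=1000 popcount=1 -> skip
r=9=1001 popcount=2 -> KEEP
r=10=1010 popcount=2 -> KEEP
r=11=1011 popcount=3 -> skip
r=12=1100 popcount=2 -> KEEP
r=13=1101 popcount=3 -> skip
r=14=1110 popcount=3 -> skip
r=15=1111 popcount=4 -> skip
r=16=10000 popcount=1 -> skip
r=17=10001 popcount=2 -> KEEP
r=18=10010 popcount=2 -> KEEP
r=19=10011 popcount=3 -> skip
r=20=10100 popcount=2 -> KEEP
r=21=10101 popcount=3 -> skip
r=22=10110 popcount=3 -> skip
r=23=10111 popcount=4 -> skip
r=24=11000 popcount=2 -> KEEP
r=25=11001 popcount=3 -> skip
r=26=11010 popcount=3 -> skip
r=27=11011 popcount=4 -> skip
r=28=11100 popcount=3 -> skip
r=29=11101 popcount=4 -> skip
r=30=11110 popcount=4 -> skip
r=31=11111 popcount=5 -> skip
r=32=100000 popcount=1 -> skip
r=33=100001 popcount=2 -> KEEP
r=34=100010 popcount=2 -> KEEP
r=35=100011 popcount=3 -> skip
r=36=100100 popcount=2 -> KEEP
r=37=100101 popcount=3 -> skip
r=38=100110 popcount=3 -> skip
r=39=100111 popcount=4 -> skip
r=40=101000 popcount=2 -> KEEP
r=41=101001 popcount=3 -> skip
r=42=101010 popcount=3 -> skip
r=43=101011 popcount=4 -> skip
r=44=101100 popcount=3 -> skip
r=45=101101 popcount=4 -> skip
r=46=101110 popcount=4 -> skip
r=47=101111 popcount=5 -> skip
Kept rows: 6 9 10 12 17 18 20 24 33 34 36 40

Answer: 6 9 10 12 17 18 20 24 33 34 36 40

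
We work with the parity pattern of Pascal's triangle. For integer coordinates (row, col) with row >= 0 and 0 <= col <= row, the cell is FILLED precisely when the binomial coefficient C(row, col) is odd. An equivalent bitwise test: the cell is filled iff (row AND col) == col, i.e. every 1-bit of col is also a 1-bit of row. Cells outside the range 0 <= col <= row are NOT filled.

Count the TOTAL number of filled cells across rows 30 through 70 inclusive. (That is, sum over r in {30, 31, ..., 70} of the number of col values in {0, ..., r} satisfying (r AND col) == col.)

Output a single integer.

Answer: 572

Derivation:
r30=11110 pc4: +16 =16
r31=11111 pc5: +32 =48
r32=100000 pc1: +2 =50
r33=100001 pc2: +4 =54
r34=100010 pc2: +4 =58
r35=100011 pc3: +8 =66
r36=100100 pc2: +4 =70
r37=100101 pc3: +8 =78
r38=100110 pc3: +8 =86
r39=100111 pc4: +16 =102
r40=101000 pc2: +4 =106
r41=101001 pc3: +8 =114
r42=101010 pc3: +8 =122
r43=101011 pc4: +16 =138
r44=101100 pc3: +8 =146
r45=101101 pc4: +16 =162
r46=101110 pc4: +16 =178
r47=101111 pc5: +32 =210
r48=110000 pc2: +4 =214
r49=110001 pc3: +8 =222
r50=110010 pc3: +8 =230
r51=110011 pc4: +16 =246
r52=110100 pc3: +8 =254
r53=110101 pc4: +16 =270
r54=110110 pc4: +16 =286
r55=110111 pc5: +32 =318
r56=111000 pc3: +8 =326
r57=111001 pc4: +16 =342
r58=111010 pc4: +16 =358
r59=111011 pc5: +32 =390
r60=111100 pc4: +16 =406
r61=111101 pc5: +32 =438
r62=111110 pc5: +32 =470
r63=111111 pc6: +64 =534
r64=1000000 pc1: +2 =536
r65=1000001 pc2: +4 =540
r66=1000010 pc2: +4 =544
r67=1000011 pc3: +8 =552
r68=1000100 pc2: +4 =556
r69=1000101 pc3: +8 =564
r70=1000110 pc3: +8 =572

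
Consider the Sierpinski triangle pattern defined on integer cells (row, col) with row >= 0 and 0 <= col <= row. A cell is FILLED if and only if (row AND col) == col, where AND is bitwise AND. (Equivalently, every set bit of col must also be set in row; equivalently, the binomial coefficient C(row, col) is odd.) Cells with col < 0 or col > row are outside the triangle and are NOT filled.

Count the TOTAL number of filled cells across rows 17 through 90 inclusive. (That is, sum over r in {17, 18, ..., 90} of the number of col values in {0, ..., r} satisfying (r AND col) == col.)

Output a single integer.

Answer: 956

Derivation:
r17=10001 pc2: +4 =4
r18=10010 pc2: +4 =8
r19=10011 pc3: +8 =16
r20=10100 pc2: +4 =20
r21=10101 pc3: +8 =28
r22=10110 pc3: +8 =36
r23=10111 pc4: +16 =52
r24=11000 pc2: +4 =56
r25=11001 pc3: +8 =64
r26=11010 pc3: +8 =72
r27=11011 pc4: +16 =88
r28=11100 pc3: +8 =96
r29=11101 pc4: +16 =112
r30=11110 pc4: +16 =128
r31=11111 pc5: +32 =160
r32=100000 pc1: +2 =162
r33=100001 pc2: +4 =166
r34=100010 pc2: +4 =170
r35=100011 pc3: +8 =178
r36=100100 pc2: +4 =182
r37=100101 pc3: +8 =190
r38=100110 pc3: +8 =198
r39=100111 pc4: +16 =214
r40=101000 pc2: +4 =218
r41=101001 pc3: +8 =226
r42=101010 pc3: +8 =234
r43=101011 pc4: +16 =250
r44=101100 pc3: +8 =258
r45=101101 pc4: +16 =274
r46=101110 pc4: +16 =290
r47=101111 pc5: +32 =322
r48=110000 pc2: +4 =326
r49=110001 pc3: +8 =334
r50=110010 pc3: +8 =342
r51=110011 pc4: +16 =358
r52=110100 pc3: +8 =366
r53=110101 pc4: +16 =382
r54=110110 pc4: +16 =398
r55=110111 pc5: +32 =430
r56=111000 pc3: +8 =438
r57=111001 pc4: +16 =454
r58=111010 pc4: +16 =470
r59=111011 pc5: +32 =502
r60=111100 pc4: +16 =518
r61=111101 pc5: +32 =550
r62=111110 pc5: +32 =582
r63=111111 pc6: +64 =646
r64=1000000 pc1: +2 =648
r65=1000001 pc2: +4 =652
r66=1000010 pc2: +4 =656
r67=1000011 pc3: +8 =664
r68=1000100 pc2: +4 =668
r69=1000101 pc3: +8 =676
r70=1000110 pc3: +8 =684
r71=1000111 pc4: +16 =700
r72=1001000 pc2: +4 =704
r73=1001001 pc3: +8 =712
r74=1001010 pc3: +8 =720
r75=1001011 pc4: +16 =736
r76=1001100 pc3: +8 =744
r77=1001101 pc4: +16 =760
r78=1001110 pc4: +16 =776
r79=1001111 pc5: +32 =808
r80=1010000 pc2: +4 =812
r81=1010001 pc3: +8 =820
r82=1010010 pc3: +8 =828
r83=1010011 pc4: +16 =844
r84=1010100 pc3: +8 =852
r85=1010101 pc4: +16 =868
r86=1010110 pc4: +16 =884
r87=1010111 pc5: +32 =916
r88=1011000 pc3: +8 =924
r89=1011001 pc4: +16 =940
r90=1011010 pc4: +16 =956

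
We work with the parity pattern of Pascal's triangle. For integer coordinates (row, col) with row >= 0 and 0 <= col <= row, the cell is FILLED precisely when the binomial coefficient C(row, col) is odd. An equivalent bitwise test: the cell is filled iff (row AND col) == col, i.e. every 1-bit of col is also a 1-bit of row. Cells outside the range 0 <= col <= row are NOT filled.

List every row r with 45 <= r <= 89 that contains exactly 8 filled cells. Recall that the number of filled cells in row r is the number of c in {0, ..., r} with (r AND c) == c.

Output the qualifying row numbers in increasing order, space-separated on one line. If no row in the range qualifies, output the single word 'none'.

Row r has 2^popcount(r) filled cells, so we need popcount(r) = log2(8) = 3.
Scan r = 45..89 and keep those with exactly 3 one-bits:
r=45=101101 popcount=4 -> skip
r=46=101110 popcount=4 -> skip
r=47=101111 popcount=5 -> skip
r=48=110000 popcount=2 -> skip
r=49=110001 popcount=3 -> KEEP
r=50=110010 popcount=3 -> KEEP
r=51=110011 popcount=4 -> skip
r=52=110100 popcount=3 -> KEEP
r=53=110101 popcount=4 -> skip
r=54=110110 popcount=4 -> skip
r=55=110111 popcount=5 -> skip
r=56=111000 popcount=3 -> KEEP
r=57=111001 popcount=4 -> skip
r=58=111010 popcount=4 -> skip
r=59=111011 popcount=5 -> skip
r=60=111100 popcount=4 -> skip
r=61=111101 popcount=5 -> skip
r=62=111110 popcount=5 -> skip
r=63=111111 popcount=6 -> skip
r=64=1000000 popcount=1 -> skip
r=65=1000001 popcount=2 -> skip
r=66=1000010 popcount=2 -> skip
r=67=1000011 popcount=3 -> KEEP
r=68=1000100 popcount=2 -> skip
r=69=1000101 popcount=3 -> KEEP
r=70=1000110 popcount=3 -> KEEP
r=71=1000111 popcount=4 -> skip
r=72=1001000 popcount=2 -> skip
r=73=1001001 popcount=3 -> KEEP
r=74=1001010 popcount=3 -> KEEP
r=75=1001011 popcount=4 -> skip
r=76=1001100 popcount=3 -> KEEP
r=77=1001101 popcount=4 -> skip
r=78=1001110 popcount=4 -> skip
r=79=1001111 popcount=5 -> skip
r=80=1010000 popcount=2 -> skip
r=81=1010001 popcount=3 -> KEEP
r=82=1010010 popcount=3 -> KEEP
r=83=1010011 popcount=4 -> skip
r=84=1010100 popcount=3 -> KEEP
r=85=1010101 popcount=4 -> skip
r=86=1010110 popcount=4 -> skip
r=87=1010111 popcount=5 -> skip
r=88=1011000 popcount=3 -> KEEP
r=89=1011001 popcount=4 -> skip
Kept rows: 49 50 52 56 67 69 70 73 74 76 81 82 84 88

Answer: 49 50 52 56 67 69 70 73 74 76 81 82 84 88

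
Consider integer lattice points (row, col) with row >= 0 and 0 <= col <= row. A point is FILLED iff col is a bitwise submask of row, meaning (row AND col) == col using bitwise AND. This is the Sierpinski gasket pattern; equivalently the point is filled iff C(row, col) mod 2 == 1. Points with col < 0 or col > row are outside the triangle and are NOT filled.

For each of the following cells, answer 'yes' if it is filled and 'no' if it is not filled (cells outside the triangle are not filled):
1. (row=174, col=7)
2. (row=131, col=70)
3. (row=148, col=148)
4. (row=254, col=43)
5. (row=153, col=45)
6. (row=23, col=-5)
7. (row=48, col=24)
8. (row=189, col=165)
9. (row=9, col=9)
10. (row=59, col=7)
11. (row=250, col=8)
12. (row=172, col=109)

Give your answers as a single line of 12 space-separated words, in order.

(174,7): row=0b10101110, col=0b111, row AND col = 0b110 = 6; 6 != 7 -> empty
(131,70): row=0b10000011, col=0b1000110, row AND col = 0b10 = 2; 2 != 70 -> empty
(148,148): row=0b10010100, col=0b10010100, row AND col = 0b10010100 = 148; 148 == 148 -> filled
(254,43): row=0b11111110, col=0b101011, row AND col = 0b101010 = 42; 42 != 43 -> empty
(153,45): row=0b10011001, col=0b101101, row AND col = 0b1001 = 9; 9 != 45 -> empty
(23,-5): col outside [0, 23] -> not filled
(48,24): row=0b110000, col=0b11000, row AND col = 0b10000 = 16; 16 != 24 -> empty
(189,165): row=0b10111101, col=0b10100101, row AND col = 0b10100101 = 165; 165 == 165 -> filled
(9,9): row=0b1001, col=0b1001, row AND col = 0b1001 = 9; 9 == 9 -> filled
(59,7): row=0b111011, col=0b111, row AND col = 0b11 = 3; 3 != 7 -> empty
(250,8): row=0b11111010, col=0b1000, row AND col = 0b1000 = 8; 8 == 8 -> filled
(172,109): row=0b10101100, col=0b1101101, row AND col = 0b101100 = 44; 44 != 109 -> empty

Answer: no no yes no no no no yes yes no yes no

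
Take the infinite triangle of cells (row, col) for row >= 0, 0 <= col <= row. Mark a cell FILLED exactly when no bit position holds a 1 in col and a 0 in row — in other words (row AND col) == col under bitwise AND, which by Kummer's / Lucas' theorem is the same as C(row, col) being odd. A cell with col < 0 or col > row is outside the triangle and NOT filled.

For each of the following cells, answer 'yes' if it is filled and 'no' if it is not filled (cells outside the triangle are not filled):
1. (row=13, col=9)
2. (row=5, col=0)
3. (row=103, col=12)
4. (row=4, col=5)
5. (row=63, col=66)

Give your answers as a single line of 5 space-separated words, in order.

(13,9): row=0b1101, col=0b1001, row AND col = 0b1001 = 9; 9 == 9 -> filled
(5,0): row=0b101, col=0b0, row AND col = 0b0 = 0; 0 == 0 -> filled
(103,12): row=0b1100111, col=0b1100, row AND col = 0b100 = 4; 4 != 12 -> empty
(4,5): col outside [0, 4] -> not filled
(63,66): col outside [0, 63] -> not filled

Answer: yes yes no no no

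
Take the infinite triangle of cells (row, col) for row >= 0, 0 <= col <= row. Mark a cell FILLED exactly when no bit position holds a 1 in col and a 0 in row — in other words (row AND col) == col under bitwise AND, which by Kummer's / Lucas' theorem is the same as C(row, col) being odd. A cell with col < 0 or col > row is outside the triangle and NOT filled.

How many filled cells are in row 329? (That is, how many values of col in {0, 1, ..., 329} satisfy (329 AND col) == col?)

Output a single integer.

Answer: 16

Derivation:
329 in binary = 101001001
popcount(329) = number of 1-bits in 101001001 = 4
A col c satisfies (329 AND c) == c iff every set bit of c is also set in 329; each of the 4 set bits of 329 can independently be on or off in c.
count = 2^4 = 16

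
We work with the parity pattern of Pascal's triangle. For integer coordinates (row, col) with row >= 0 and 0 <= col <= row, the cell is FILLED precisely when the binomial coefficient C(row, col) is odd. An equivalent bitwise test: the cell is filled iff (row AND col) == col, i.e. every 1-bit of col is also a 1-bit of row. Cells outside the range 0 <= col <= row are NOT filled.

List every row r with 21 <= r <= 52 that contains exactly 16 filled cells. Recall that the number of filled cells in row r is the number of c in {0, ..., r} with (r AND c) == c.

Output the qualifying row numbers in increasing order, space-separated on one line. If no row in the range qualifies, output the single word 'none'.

Answer: 23 27 29 30 39 43 45 46 51

Derivation:
Row r has 2^popcount(r) filled cells, so we need popcount(r) = log2(16) = 4.
Scan r = 21..52 and keep those with exactly 4 one-bits:
r=21=10101 popcount=3 -> skip
r=22=10110 popcount=3 -> skip
r=23=10111 popcount=4 -> KEEP
r=24=11000 popcount=2 -> skip
r=25=11001 popcount=3 -> skip
r=26=11010 popcount=3 -> skip
r=27=11011 popcount=4 -> KEEP
r=28=11100 popcount=3 -> skip
r=29=11101 popcount=4 -> KEEP
r=30=11110 popcount=4 -> KEEP
r=31=11111 popcount=5 -> skip
r=32=100000 popcount=1 -> skip
r=33=100001 popcount=2 -> skip
r=34=100010 popcount=2 -> skip
r=35=100011 popcount=3 -> skip
r=36=100100 popcount=2 -> skip
r=37=100101 popcount=3 -> skip
r=38=100110 popcount=3 -> skip
r=39=100111 popcount=4 -> KEEP
r=40=101000 popcount=2 -> skip
r=41=101001 popcount=3 -> skip
r=42=101010 popcount=3 -> skip
r=43=101011 popcount=4 -> KEEP
r=44=101100 popcount=3 -> skip
r=45=101101 popcount=4 -> KEEP
r=46=101110 popcount=4 -> KEEP
r=47=101111 popcount=5 -> skip
r=48=110000 popcount=2 -> skip
r=49=110001 popcount=3 -> skip
r=50=110010 popcount=3 -> skip
r=51=110011 popcount=4 -> KEEP
r=52=110100 popcount=3 -> skip
Kept rows: 23 27 29 30 39 43 45 46 51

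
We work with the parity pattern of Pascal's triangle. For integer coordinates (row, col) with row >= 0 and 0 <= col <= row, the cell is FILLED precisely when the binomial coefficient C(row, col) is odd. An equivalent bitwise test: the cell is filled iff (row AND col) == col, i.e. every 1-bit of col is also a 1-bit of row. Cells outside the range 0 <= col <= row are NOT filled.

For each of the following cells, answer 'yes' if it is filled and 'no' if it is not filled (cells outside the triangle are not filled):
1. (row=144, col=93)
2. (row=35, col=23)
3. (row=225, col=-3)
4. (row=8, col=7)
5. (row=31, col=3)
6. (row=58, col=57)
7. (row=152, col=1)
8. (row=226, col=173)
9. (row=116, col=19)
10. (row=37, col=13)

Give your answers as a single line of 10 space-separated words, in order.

Answer: no no no no yes no no no no no

Derivation:
(144,93): row=0b10010000, col=0b1011101, row AND col = 0b10000 = 16; 16 != 93 -> empty
(35,23): row=0b100011, col=0b10111, row AND col = 0b11 = 3; 3 != 23 -> empty
(225,-3): col outside [0, 225] -> not filled
(8,7): row=0b1000, col=0b111, row AND col = 0b0 = 0; 0 != 7 -> empty
(31,3): row=0b11111, col=0b11, row AND col = 0b11 = 3; 3 == 3 -> filled
(58,57): row=0b111010, col=0b111001, row AND col = 0b111000 = 56; 56 != 57 -> empty
(152,1): row=0b10011000, col=0b1, row AND col = 0b0 = 0; 0 != 1 -> empty
(226,173): row=0b11100010, col=0b10101101, row AND col = 0b10100000 = 160; 160 != 173 -> empty
(116,19): row=0b1110100, col=0b10011, row AND col = 0b10000 = 16; 16 != 19 -> empty
(37,13): row=0b100101, col=0b1101, row AND col = 0b101 = 5; 5 != 13 -> empty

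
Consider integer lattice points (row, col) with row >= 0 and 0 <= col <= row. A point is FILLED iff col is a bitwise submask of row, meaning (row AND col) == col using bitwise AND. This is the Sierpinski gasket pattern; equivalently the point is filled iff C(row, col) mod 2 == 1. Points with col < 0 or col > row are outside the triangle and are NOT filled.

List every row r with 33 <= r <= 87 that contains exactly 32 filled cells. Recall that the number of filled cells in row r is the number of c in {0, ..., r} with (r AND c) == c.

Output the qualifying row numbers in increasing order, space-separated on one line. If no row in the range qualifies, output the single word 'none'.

Answer: 47 55 59 61 62 79 87

Derivation:
Row r has 2^popcount(r) filled cells, so we need popcount(r) = log2(32) = 5.
Scan r = 33..87 and keep those with exactly 5 one-bits:
r=33=100001 popcount=2 -> skip
r=34=100010 popcount=2 -> skip
r=35=100011 popcount=3 -> skip
r=36=100100 popcount=2 -> skip
r=37=100101 popcount=3 -> skip
r=38=100110 popcount=3 -> skip
r=39=100111 popcount=4 -> skip
r=40=101000 popcount=2 -> skip
r=41=101001 popcount=3 -> skip
r=42=101010 popcount=3 -> skip
r=43=101011 popcount=4 -> skip
r=44=101100 popcount=3 -> skip
r=45=101101 popcount=4 -> skip
r=46=101110 popcount=4 -> skip
r=47=101111 popcount=5 -> KEEP
r=48=110000 popcount=2 -> skip
r=49=110001 popcount=3 -> skip
r=50=110010 popcount=3 -> skip
r=51=110011 popcount=4 -> skip
r=52=110100 popcount=3 -> skip
r=53=110101 popcount=4 -> skip
r=54=110110 popcount=4 -> skip
r=55=110111 popcount=5 -> KEEP
r=56=111000 popcount=3 -> skip
r=57=111001 popcount=4 -> skip
r=58=111010 popcount=4 -> skip
r=59=111011 popcount=5 -> KEEP
r=60=111100 popcount=4 -> skip
r=61=111101 popcount=5 -> KEEP
r=62=111110 popcount=5 -> KEEP
r=63=111111 popcount=6 -> skip
r=64=1000000 popcount=1 -> skip
r=65=1000001 popcount=2 -> skip
r=66=1000010 popcount=2 -> skip
r=67=1000011 popcount=3 -> skip
r=68=1000100 popcount=2 -> skip
r=69=1000101 popcount=3 -> skip
r=70=1000110 popcount=3 -> skip
r=71=1000111 popcount=4 -> skip
r=72=1001000 popcount=2 -> skip
r=73=1001001 popcount=3 -> skip
r=74=1001010 popcount=3 -> skip
r=75=1001011 popcount=4 -> skip
r=76=1001100 popcount=3 -> skip
r=77=1001101 popcount=4 -> skip
r=78=1001110 popcount=4 -> skip
r=79=1001111 popcount=5 -> KEEP
r=80=1010000 popcount=2 -> skip
r=81=1010001 popcount=3 -> skip
r=82=1010010 popcount=3 -> skip
r=83=1010011 popcount=4 -> skip
r=84=1010100 popcount=3 -> skip
r=85=1010101 popcount=4 -> skip
r=86=1010110 popcount=4 -> skip
r=87=1010111 popcount=5 -> KEEP
Kept rows: 47 55 59 61 62 79 87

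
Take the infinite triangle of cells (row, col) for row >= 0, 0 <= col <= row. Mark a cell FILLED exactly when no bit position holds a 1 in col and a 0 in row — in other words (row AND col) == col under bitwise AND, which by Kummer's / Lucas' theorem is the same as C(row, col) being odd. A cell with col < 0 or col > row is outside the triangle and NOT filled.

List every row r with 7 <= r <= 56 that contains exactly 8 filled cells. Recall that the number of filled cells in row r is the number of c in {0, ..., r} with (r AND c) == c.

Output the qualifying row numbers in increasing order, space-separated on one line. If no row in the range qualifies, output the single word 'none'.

Row r has 2^popcount(r) filled cells, so we need popcount(r) = log2(8) = 3.
Scan r = 7..56 and keep those with exactly 3 one-bits:
r=7=111 popcount=3 -> KEEP
r=8=1000 popcount=1 -> skip
r=9=1001 popcount=2 -> skip
r=10=1010 popcount=2 -> skip
r=11=1011 popcount=3 -> KEEP
r=12=1100 popcount=2 -> skip
r=13=1101 popcount=3 -> KEEP
r=14=1110 popcount=3 -> KEEP
r=15=1111 popcount=4 -> skip
r=16=10000 popcount=1 -> skip
r=17=10001 popcount=2 -> skip
r=18=10010 popcount=2 -> skip
r=19=10011 popcount=3 -> KEEP
r=20=10100 popcount=2 -> skip
r=21=10101 popcount=3 -> KEEP
r=22=10110 popcount=3 -> KEEP
r=23=10111 popcount=4 -> skip
r=24=11000 popcount=2 -> skip
r=25=11001 popcount=3 -> KEEP
r=26=11010 popcount=3 -> KEEP
r=27=11011 popcount=4 -> skip
r=28=11100 popcount=3 -> KEEP
r=29=11101 popcount=4 -> skip
r=30=11110 popcount=4 -> skip
r=31=11111 popcount=5 -> skip
r=32=100000 popcount=1 -> skip
r=33=100001 popcount=2 -> skip
r=34=100010 popcount=2 -> skip
r=35=100011 popcount=3 -> KEEP
r=36=100100 popcount=2 -> skip
r=37=100101 popcount=3 -> KEEP
r=38=100110 popcount=3 -> KEEP
r=39=100111 popcount=4 -> skip
r=40=101000 popcount=2 -> skip
r=41=101001 popcount=3 -> KEEP
r=42=101010 popcount=3 -> KEEP
r=43=101011 popcount=4 -> skip
r=44=101100 popcount=3 -> KEEP
r=45=101101 popcount=4 -> skip
r=46=101110 popcount=4 -> skip
r=47=101111 popcount=5 -> skip
r=48=110000 popcount=2 -> skip
r=49=110001 popcount=3 -> KEEP
r=50=110010 popcount=3 -> KEEP
r=51=110011 popcount=4 -> skip
r=52=110100 popcount=3 -> KEEP
r=53=110101 popcount=4 -> skip
r=54=110110 popcount=4 -> skip
r=55=110111 popcount=5 -> skip
r=56=111000 popcount=3 -> KEEP
Kept rows: 7 11 13 14 19 21 22 25 26 28 35 37 38 41 42 44 49 50 52 56

Answer: 7 11 13 14 19 21 22 25 26 28 35 37 38 41 42 44 49 50 52 56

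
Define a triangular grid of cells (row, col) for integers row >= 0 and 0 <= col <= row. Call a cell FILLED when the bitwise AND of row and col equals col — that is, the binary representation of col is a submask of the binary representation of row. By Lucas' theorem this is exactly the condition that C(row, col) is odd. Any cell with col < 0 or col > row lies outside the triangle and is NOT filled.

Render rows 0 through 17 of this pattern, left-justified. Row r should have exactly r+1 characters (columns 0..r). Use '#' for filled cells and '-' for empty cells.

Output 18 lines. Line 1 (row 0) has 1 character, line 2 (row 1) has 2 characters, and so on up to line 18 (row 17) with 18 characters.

Answer: #
##
#-#
####
#---#
##--##
#-#-#-#
########
#-------#
##------##
#-#-----#-#
####----####
#---#---#---#
##--##--##--##
#-#-#-#-#-#-#-#
################
#---------------#
##--------------##

Derivation:
r0=0: #
r1=1: ##
r2=10: #-#
r3=11: ####
r4=100: #---#
r5=101: ##--##
r6=110: #-#-#-#
r7=111: ########
r8=1000: #-------#
r9=1001: ##------##
r10=1010: #-#-----#-#
r11=1011: ####----####
r12=1100: #---#---#---#
r13=1101: ##--##--##--##
r14=1110: #-#-#-#-#-#-#-#
r15=1111: ################
r16=10000: #---------------#
r17=10001: ##--------------##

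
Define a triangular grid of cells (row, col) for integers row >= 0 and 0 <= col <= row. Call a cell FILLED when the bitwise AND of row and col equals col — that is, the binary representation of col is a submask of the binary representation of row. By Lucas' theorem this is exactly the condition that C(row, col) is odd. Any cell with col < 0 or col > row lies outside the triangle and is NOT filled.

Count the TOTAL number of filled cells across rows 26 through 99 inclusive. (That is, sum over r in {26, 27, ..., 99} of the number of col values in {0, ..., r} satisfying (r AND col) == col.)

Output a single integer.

r26=11010 pc3: +8 =8
r27=11011 pc4: +16 =24
r28=11100 pc3: +8 =32
r29=11101 pc4: +16 =48
r30=11110 pc4: +16 =64
r31=11111 pc5: +32 =96
r32=100000 pc1: +2 =98
r33=100001 pc2: +4 =102
r34=100010 pc2: +4 =106
r35=100011 pc3: +8 =114
r36=100100 pc2: +4 =118
r37=100101 pc3: +8 =126
r38=100110 pc3: +8 =134
r39=100111 pc4: +16 =150
r40=101000 pc2: +4 =154
r41=101001 pc3: +8 =162
r42=101010 pc3: +8 =170
r43=101011 pc4: +16 =186
r44=101100 pc3: +8 =194
r45=101101 pc4: +16 =210
r46=101110 pc4: +16 =226
r47=101111 pc5: +32 =258
r48=110000 pc2: +4 =262
r49=110001 pc3: +8 =270
r50=110010 pc3: +8 =278
r51=110011 pc4: +16 =294
r52=110100 pc3: +8 =302
r53=110101 pc4: +16 =318
r54=110110 pc4: +16 =334
r55=110111 pc5: +32 =366
r56=111000 pc3: +8 =374
r57=111001 pc4: +16 =390
r58=111010 pc4: +16 =406
r59=111011 pc5: +32 =438
r60=111100 pc4: +16 =454
r61=111101 pc5: +32 =486
r62=111110 pc5: +32 =518
r63=111111 pc6: +64 =582
r64=1000000 pc1: +2 =584
r65=1000001 pc2: +4 =588
r66=1000010 pc2: +4 =592
r67=1000011 pc3: +8 =600
r68=1000100 pc2: +4 =604
r69=1000101 pc3: +8 =612
r70=1000110 pc3: +8 =620
r71=1000111 pc4: +16 =636
r72=1001000 pc2: +4 =640
r73=1001001 pc3: +8 =648
r74=1001010 pc3: +8 =656
r75=1001011 pc4: +16 =672
r76=1001100 pc3: +8 =680
r77=1001101 pc4: +16 =696
r78=1001110 pc4: +16 =712
r79=1001111 pc5: +32 =744
r80=1010000 pc2: +4 =748
r81=1010001 pc3: +8 =756
r82=1010010 pc3: +8 =764
r83=1010011 pc4: +16 =780
r84=1010100 pc3: +8 =788
r85=1010101 pc4: +16 =804
r86=1010110 pc4: +16 =820
r87=1010111 pc5: +32 =852
r88=1011000 pc3: +8 =860
r89=1011001 pc4: +16 =876
r90=1011010 pc4: +16 =892
r91=1011011 pc5: +32 =924
r92=1011100 pc4: +16 =940
r93=1011101 pc5: +32 =972
r94=1011110 pc5: +32 =1004
r95=1011111 pc6: +64 =1068
r96=1100000 pc2: +4 =1072
r97=1100001 pc3: +8 =1080
r98=1100010 pc3: +8 =1088
r99=1100011 pc4: +16 =1104

Answer: 1104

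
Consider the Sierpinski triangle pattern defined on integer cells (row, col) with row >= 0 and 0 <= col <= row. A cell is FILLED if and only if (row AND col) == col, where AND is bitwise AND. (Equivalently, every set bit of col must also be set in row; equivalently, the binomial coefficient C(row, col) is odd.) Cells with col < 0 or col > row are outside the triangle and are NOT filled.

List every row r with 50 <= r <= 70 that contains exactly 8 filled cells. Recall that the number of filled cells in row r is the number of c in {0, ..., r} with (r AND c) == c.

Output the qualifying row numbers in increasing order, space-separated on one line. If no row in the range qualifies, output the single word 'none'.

Answer: 50 52 56 67 69 70

Derivation:
Row r has 2^popcount(r) filled cells, so we need popcount(r) = log2(8) = 3.
Scan r = 50..70 and keep those with exactly 3 one-bits:
r=50=110010 popcount=3 -> KEEP
r=51=110011 popcount=4 -> skip
r=52=110100 popcount=3 -> KEEP
r=53=110101 popcount=4 -> skip
r=54=110110 popcount=4 -> skip
r=55=110111 popcount=5 -> skip
r=56=111000 popcount=3 -> KEEP
r=57=111001 popcount=4 -> skip
r=58=111010 popcount=4 -> skip
r=59=111011 popcount=5 -> skip
r=60=111100 popcount=4 -> skip
r=61=111101 popcount=5 -> skip
r=62=111110 popcount=5 -> skip
r=63=111111 popcount=6 -> skip
r=64=1000000 popcount=1 -> skip
r=65=1000001 popcount=2 -> skip
r=66=1000010 popcount=2 -> skip
r=67=1000011 popcount=3 -> KEEP
r=68=1000100 popcount=2 -> skip
r=69=1000101 popcount=3 -> KEEP
r=70=1000110 popcount=3 -> KEEP
Kept rows: 50 52 56 67 69 70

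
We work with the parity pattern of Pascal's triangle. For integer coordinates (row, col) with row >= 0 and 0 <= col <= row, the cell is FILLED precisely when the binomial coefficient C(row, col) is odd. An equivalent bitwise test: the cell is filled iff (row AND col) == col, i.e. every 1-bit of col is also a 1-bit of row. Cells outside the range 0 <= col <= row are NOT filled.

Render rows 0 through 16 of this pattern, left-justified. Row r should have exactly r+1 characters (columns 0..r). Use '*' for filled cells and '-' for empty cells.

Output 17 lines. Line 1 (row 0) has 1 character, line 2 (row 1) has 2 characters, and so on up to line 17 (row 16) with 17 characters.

Answer: *
**
*-*
****
*---*
**--**
*-*-*-*
********
*-------*
**------**
*-*-----*-*
****----****
*---*---*---*
**--**--**--**
*-*-*-*-*-*-*-*
****************
*---------------*

Derivation:
r0=0: *
r1=1: **
r2=10: *-*
r3=11: ****
r4=100: *---*
r5=101: **--**
r6=110: *-*-*-*
r7=111: ********
r8=1000: *-------*
r9=1001: **------**
r10=1010: *-*-----*-*
r11=1011: ****----****
r12=1100: *---*---*---*
r13=1101: **--**--**--**
r14=1110: *-*-*-*-*-*-*-*
r15=1111: ****************
r16=10000: *---------------*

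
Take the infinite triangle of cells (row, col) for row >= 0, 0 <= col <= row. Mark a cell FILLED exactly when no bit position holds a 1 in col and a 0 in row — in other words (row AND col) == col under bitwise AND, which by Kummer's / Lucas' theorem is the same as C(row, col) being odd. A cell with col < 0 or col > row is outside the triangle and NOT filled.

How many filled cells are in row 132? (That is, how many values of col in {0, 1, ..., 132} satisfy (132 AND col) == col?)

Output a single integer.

132 in binary = 10000100
popcount(132) = number of 1-bits in 10000100 = 2
A col c satisfies (132 AND c) == c iff every set bit of c is also set in 132; each of the 2 set bits of 132 can independently be on or off in c.
count = 2^2 = 4

Answer: 4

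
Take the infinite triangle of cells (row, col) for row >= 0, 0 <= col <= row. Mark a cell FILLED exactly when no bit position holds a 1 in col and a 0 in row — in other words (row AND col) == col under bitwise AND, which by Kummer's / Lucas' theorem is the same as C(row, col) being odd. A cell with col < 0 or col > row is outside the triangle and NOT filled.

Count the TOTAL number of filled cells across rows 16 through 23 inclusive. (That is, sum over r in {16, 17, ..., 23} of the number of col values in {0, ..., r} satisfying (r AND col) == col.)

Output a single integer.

r16=10000 pc1: +2 =2
r17=10001 pc2: +4 =6
r18=10010 pc2: +4 =10
r19=10011 pc3: +8 =18
r20=10100 pc2: +4 =22
r21=10101 pc3: +8 =30
r22=10110 pc3: +8 =38
r23=10111 pc4: +16 =54

Answer: 54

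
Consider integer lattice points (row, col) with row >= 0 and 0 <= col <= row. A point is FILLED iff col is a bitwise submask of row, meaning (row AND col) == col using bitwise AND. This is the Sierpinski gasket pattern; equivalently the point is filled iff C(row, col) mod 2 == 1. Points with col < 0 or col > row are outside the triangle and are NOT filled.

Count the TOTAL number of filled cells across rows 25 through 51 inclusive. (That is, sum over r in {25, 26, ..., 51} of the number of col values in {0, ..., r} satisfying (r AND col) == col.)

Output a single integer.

Answer: 302

Derivation:
r25=11001 pc3: +8 =8
r26=11010 pc3: +8 =16
r27=11011 pc4: +16 =32
r28=11100 pc3: +8 =40
r29=11101 pc4: +16 =56
r30=11110 pc4: +16 =72
r31=11111 pc5: +32 =104
r32=100000 pc1: +2 =106
r33=100001 pc2: +4 =110
r34=100010 pc2: +4 =114
r35=100011 pc3: +8 =122
r36=100100 pc2: +4 =126
r37=100101 pc3: +8 =134
r38=100110 pc3: +8 =142
r39=100111 pc4: +16 =158
r40=101000 pc2: +4 =162
r41=101001 pc3: +8 =170
r42=101010 pc3: +8 =178
r43=101011 pc4: +16 =194
r44=101100 pc3: +8 =202
r45=101101 pc4: +16 =218
r46=101110 pc4: +16 =234
r47=101111 pc5: +32 =266
r48=110000 pc2: +4 =270
r49=110001 pc3: +8 =278
r50=110010 pc3: +8 =286
r51=110011 pc4: +16 =302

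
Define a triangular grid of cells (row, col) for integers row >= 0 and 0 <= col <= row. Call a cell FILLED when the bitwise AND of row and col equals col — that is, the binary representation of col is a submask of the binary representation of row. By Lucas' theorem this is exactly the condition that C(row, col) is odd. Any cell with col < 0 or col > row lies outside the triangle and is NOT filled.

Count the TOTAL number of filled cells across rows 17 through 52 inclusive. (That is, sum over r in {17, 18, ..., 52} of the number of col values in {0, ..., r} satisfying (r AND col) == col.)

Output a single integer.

Answer: 366

Derivation:
r17=10001 pc2: +4 =4
r18=10010 pc2: +4 =8
r19=10011 pc3: +8 =16
r20=10100 pc2: +4 =20
r21=10101 pc3: +8 =28
r22=10110 pc3: +8 =36
r23=10111 pc4: +16 =52
r24=11000 pc2: +4 =56
r25=11001 pc3: +8 =64
r26=11010 pc3: +8 =72
r27=11011 pc4: +16 =88
r28=11100 pc3: +8 =96
r29=11101 pc4: +16 =112
r30=11110 pc4: +16 =128
r31=11111 pc5: +32 =160
r32=100000 pc1: +2 =162
r33=100001 pc2: +4 =166
r34=100010 pc2: +4 =170
r35=100011 pc3: +8 =178
r36=100100 pc2: +4 =182
r37=100101 pc3: +8 =190
r38=100110 pc3: +8 =198
r39=100111 pc4: +16 =214
r40=101000 pc2: +4 =218
r41=101001 pc3: +8 =226
r42=101010 pc3: +8 =234
r43=101011 pc4: +16 =250
r44=101100 pc3: +8 =258
r45=101101 pc4: +16 =274
r46=101110 pc4: +16 =290
r47=101111 pc5: +32 =322
r48=110000 pc2: +4 =326
r49=110001 pc3: +8 =334
r50=110010 pc3: +8 =342
r51=110011 pc4: +16 =358
r52=110100 pc3: +8 =366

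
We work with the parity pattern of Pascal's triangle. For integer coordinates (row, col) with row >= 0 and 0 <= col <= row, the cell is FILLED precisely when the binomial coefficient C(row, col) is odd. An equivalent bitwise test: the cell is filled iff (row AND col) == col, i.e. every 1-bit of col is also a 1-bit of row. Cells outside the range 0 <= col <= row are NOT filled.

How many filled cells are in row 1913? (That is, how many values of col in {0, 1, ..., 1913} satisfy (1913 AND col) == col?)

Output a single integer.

Answer: 256

Derivation:
1913 in binary = 11101111001
popcount(1913) = number of 1-bits in 11101111001 = 8
A col c satisfies (1913 AND c) == c iff every set bit of c is also set in 1913; each of the 8 set bits of 1913 can independently be on or off in c.
count = 2^8 = 256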